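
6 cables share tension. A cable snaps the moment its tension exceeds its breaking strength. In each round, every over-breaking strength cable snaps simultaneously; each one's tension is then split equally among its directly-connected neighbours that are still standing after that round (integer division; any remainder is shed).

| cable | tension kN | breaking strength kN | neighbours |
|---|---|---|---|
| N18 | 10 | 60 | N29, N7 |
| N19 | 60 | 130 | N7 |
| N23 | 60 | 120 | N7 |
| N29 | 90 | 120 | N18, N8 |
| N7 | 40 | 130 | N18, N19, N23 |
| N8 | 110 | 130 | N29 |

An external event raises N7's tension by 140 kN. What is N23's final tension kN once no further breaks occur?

Round 1 — N7 at 180 > 130. N7 snaps.
  N7 sheds 180 kN to N18, N19, N23: 60 each.
    N18: 10+60 = 70 > 60
    N19: 60+60 = 120 ≤ 130
    N23: 60+60 = 120 ≤ 120
Round 2 — N18 snaps.
  N18 sheds 70 kN to N29: 70 each.
    N29: 90+70 = 160 > 120
Round 3 — N29 snaps.
  N29 sheds 160 kN to N8: 160 each.
    N8: 110+160 = 270 > 130
Round 4 — N8 snaps.
  N8 sheds 270 kN: no online neighbours, lost.
No further breaks.

120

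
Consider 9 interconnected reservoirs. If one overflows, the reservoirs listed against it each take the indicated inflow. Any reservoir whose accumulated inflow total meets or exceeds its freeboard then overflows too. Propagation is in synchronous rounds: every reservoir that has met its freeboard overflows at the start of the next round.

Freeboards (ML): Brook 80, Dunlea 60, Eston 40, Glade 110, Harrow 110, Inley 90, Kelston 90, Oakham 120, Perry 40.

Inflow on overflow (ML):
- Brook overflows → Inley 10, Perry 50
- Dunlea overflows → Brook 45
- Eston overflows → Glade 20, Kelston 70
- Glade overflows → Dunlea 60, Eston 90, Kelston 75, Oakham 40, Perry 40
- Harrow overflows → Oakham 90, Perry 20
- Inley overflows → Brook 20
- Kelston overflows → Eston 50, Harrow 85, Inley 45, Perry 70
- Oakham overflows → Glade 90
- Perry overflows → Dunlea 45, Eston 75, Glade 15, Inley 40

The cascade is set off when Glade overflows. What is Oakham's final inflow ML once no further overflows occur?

40

Round 1 — Glade overflows (initial).
  Dunlea: +60 → 60 ≥ 60
  Eston: +90 → 90 ≥ 40
  Kelston: +75 → 75 < 90
  Oakham: +40 → 40 < 120
  Perry: +40 → 40 ≥ 40
Round 2 — Dunlea, Eston, Perry overflow.
  Brook: +45 → 45 < 80
  Inley: +40 → 40 < 90
  Kelston: +70 → 145 ≥ 90
Round 3 — Kelston overflows.
  Harrow: +85 → 85 < 110
  Inley: +45 → 85 < 90
No further overflows.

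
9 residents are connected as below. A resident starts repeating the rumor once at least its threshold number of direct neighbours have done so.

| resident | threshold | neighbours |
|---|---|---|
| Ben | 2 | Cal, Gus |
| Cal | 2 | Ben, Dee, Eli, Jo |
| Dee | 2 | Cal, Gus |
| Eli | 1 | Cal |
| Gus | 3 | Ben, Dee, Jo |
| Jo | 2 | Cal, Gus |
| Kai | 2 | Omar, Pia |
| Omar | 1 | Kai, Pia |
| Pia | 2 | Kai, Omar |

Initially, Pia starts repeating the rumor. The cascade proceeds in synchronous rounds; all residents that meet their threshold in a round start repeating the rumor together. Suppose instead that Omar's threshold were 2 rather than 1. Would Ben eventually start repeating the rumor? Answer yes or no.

With Omar's threshold at 2:
Round 1 — Pia starts repeating the rumor (initial).
Round 2 — no new spreads; cascade stops.

no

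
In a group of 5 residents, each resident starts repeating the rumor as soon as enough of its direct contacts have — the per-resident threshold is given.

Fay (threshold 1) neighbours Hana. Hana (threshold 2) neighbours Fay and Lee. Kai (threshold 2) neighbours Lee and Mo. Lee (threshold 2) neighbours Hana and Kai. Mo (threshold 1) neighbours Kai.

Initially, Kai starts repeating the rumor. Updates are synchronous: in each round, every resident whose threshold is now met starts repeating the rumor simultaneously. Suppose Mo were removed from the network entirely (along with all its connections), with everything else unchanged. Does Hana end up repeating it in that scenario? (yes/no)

With Mo removed:
Round 1 — Kai starts repeating the rumor (initial).
Round 2 — no new spreads; cascade stops.

no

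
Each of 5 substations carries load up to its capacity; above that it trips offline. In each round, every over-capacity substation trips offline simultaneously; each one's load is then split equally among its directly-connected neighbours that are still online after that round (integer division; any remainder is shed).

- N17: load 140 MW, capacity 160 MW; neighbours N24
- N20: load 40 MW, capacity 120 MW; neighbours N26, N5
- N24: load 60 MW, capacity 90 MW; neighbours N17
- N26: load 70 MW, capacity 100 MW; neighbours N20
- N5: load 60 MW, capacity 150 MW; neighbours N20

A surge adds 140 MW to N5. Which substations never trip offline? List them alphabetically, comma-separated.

Round 1 — N5 at 200 > 150. N5 trips offline.
  N5 sheds 200 MW to N20: 200 each.
    N20: 40+200 = 240 > 120
Round 2 — N20 trips offline.
  N20 sheds 240 MW to N26: 240 each.
    N26: 70+240 = 310 > 100
Round 3 — N26 trips offline.
  N26 sheds 310 MW: no online neighbours, lost.
No further trips.

N17, N24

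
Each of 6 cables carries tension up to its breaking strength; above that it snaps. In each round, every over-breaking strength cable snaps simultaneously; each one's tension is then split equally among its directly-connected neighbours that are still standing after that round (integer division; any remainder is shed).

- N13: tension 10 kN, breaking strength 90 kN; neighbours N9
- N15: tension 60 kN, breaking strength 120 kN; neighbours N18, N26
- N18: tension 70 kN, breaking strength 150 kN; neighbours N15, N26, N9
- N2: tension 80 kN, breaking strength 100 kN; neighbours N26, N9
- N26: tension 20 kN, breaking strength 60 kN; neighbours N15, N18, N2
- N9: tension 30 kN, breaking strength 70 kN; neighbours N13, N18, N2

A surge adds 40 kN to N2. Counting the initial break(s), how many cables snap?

Round 1 — N2 at 120 > 100. N2 snaps.
  N2 sheds 120 kN to N26, N9: 60 each.
    N26: 20+60 = 80 > 60
    N9: 30+60 = 90 > 70
Round 2 — N26, N9 snap.
  N26 sheds 80 kN to N15, N18: 40 each.
    N15: 60+40 = 100 ≤ 120
    N18: 70+40 = 110 ≤ 150
  N9 sheds 90 kN to N13, N18: 45 each.
    N13: 10+45 = 55 ≤ 90
    N18: 110+45 = 155 > 150
Round 3 — N18 snaps.
  N18 sheds 155 kN to N15: 155 each.
    N15: 100+155 = 255 > 120
Round 4 — N15 snaps.
  N15 sheds 255 kN: no online neighbours, lost.
No further breaks.

5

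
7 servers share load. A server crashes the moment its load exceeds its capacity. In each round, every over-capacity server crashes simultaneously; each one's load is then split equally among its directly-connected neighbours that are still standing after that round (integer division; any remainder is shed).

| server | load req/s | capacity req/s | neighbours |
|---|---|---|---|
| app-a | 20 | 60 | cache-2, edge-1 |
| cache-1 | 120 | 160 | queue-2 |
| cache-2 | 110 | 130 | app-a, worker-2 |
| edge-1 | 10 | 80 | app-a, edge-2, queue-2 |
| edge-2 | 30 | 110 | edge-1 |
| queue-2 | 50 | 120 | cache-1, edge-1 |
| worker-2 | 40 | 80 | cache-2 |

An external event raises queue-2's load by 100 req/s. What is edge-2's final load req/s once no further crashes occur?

72

Round 1 — queue-2 at 150 > 120. queue-2 crashes.
  queue-2 sheds 150 req/s to cache-1, edge-1: 75 each.
    cache-1: 120+75 = 195 > 160
    edge-1: 10+75 = 85 > 80
Round 2 — cache-1, edge-1 crash.
  cache-1 sheds 195 req/s: no online neighbours, lost.
  edge-1 sheds 85 req/s to app-a, edge-2: 42 each (1 lost).
    app-a: 20+42 = 62 > 60
    edge-2: 30+42 = 72 ≤ 110
Round 3 — app-a crashes.
  app-a sheds 62 req/s to cache-2: 62 each.
    cache-2: 110+62 = 172 > 130
Round 4 — cache-2 crashes.
  cache-2 sheds 172 req/s to worker-2: 172 each.
    worker-2: 40+172 = 212 > 80
Round 5 — worker-2 crashes.
  worker-2 sheds 212 req/s: no online neighbours, lost.
No further crashes.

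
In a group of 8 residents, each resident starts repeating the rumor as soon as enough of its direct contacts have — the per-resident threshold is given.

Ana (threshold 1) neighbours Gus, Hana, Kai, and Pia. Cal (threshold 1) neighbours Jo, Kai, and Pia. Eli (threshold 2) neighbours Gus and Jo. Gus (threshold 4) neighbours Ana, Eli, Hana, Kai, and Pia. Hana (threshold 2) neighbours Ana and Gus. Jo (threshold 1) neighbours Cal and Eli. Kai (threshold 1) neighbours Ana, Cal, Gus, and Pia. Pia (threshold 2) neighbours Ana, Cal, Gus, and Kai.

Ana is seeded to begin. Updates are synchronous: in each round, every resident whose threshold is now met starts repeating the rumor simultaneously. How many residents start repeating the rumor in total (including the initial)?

5

Round 1 — Ana starts repeating the rumor (initial).
Round 2 — checking thresholds:
  Gus: 1 of 5 neighbours < 4, below threshold.
  Hana: 1 of 2 neighbours < 2, below threshold.
  Kai: 1 of 4 neighbours ≥ 1, starts repeating the rumor.
  Pia: 1 of 4 neighbours < 2, below threshold.
Round 3 — checking thresholds:
  Cal: 1 of 3 neighbours ≥ 1, starts repeating the rumor.
  Gus: 2 of 5 neighbours < 4, below threshold.
  Hana: 1 of 2 neighbours < 2, below threshold.
  Pia: 2 of 4 neighbours ≥ 2, starts repeating the rumor.
Round 4 — checking thresholds:
  Gus: 3 of 5 neighbours < 4, below threshold.
  Hana: 1 of 2 neighbours < 2, below threshold.
  Jo: 1 of 2 neighbours ≥ 1, starts repeating the rumor.
Round 5 — no new spreads; cascade stops.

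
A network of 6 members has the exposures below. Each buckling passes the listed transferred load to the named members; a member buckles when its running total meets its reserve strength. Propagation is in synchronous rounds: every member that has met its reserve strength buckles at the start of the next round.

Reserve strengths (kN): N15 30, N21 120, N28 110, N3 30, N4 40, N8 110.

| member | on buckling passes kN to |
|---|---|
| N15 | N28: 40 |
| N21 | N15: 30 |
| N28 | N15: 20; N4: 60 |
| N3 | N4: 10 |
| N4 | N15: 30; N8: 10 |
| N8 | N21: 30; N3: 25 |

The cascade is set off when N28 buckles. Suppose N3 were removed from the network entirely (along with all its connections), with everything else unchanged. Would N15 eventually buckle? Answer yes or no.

With N3 removed:
Round 1 — N28 buckles (initial).
  N15: +20 → 20 < 30
  N4: +60 → 60 ≥ 40
Round 2 — N4 buckles.
  N15: +30 → 50 ≥ 30
  N8: +10 → 10 < 110
Round 3 — N15 buckles.
No further bucklings.

yes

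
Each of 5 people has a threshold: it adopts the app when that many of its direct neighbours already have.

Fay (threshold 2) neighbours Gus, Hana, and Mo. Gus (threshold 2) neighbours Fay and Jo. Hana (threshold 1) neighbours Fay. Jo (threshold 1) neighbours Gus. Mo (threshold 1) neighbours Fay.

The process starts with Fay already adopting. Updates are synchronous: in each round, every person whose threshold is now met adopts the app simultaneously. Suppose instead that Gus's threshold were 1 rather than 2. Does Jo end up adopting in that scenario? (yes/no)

yes

With Gus's threshold at 1:
Round 1 — Fay adopts the app (initial).
Round 2 — checking thresholds:
  Gus: 1 of 2 neighbours ≥ 1, adopts the app.
  Hana: 1 of 1 neighbours ≥ 1, adopts the app.
  Mo: 1 of 1 neighbours ≥ 1, adopts the app.
Round 3 — checking thresholds:
  Jo: 1 of 1 neighbours ≥ 1, adopts the app.
Round 4 — no new adoptions; cascade stops.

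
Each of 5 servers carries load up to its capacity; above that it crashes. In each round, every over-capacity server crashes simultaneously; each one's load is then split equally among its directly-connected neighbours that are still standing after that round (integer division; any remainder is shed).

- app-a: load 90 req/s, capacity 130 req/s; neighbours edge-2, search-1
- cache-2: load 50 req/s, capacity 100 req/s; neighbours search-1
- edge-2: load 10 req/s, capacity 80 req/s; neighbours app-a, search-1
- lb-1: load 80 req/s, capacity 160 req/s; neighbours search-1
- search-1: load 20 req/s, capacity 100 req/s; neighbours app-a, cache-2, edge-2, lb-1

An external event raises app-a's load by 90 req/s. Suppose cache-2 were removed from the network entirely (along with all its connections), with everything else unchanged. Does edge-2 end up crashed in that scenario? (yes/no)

With cache-2 removed:
Round 1 — app-a at 180 > 130. app-a crashes.
  app-a sheds 180 req/s to edge-2, search-1: 90 each.
    edge-2: 10+90 = 100 > 80
    search-1: 20+90 = 110 > 100
Round 2 — edge-2, search-1 crash.
  edge-2 sheds 100 req/s: no online neighbours, lost.
  search-1 sheds 110 req/s to lb-1: 110 each.
    lb-1: 80+110 = 190 > 160
Round 3 — lb-1 crashes.
  lb-1 sheds 190 req/s: no online neighbours, lost.
No further crashes.

yes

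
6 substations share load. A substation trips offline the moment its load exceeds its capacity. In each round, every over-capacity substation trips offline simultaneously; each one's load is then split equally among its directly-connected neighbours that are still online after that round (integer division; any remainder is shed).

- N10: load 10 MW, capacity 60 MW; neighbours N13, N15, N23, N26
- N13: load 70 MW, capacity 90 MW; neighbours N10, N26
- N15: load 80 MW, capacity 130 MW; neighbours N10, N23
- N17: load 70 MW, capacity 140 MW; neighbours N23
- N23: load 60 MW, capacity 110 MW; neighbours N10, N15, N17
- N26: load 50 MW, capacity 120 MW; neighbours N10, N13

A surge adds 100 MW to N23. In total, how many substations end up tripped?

5

Round 1 — N23 at 160 > 110. N23 trips offline.
  N23 sheds 160 MW to N10, N15, N17: 53 each (1 lost).
    N10: 10+53 = 63 > 60
    N15: 80+53 = 133 > 130
    N17: 70+53 = 123 ≤ 140
Round 2 — N10, N15 trip offline.
  N10 sheds 63 MW to N13, N26: 31 each (1 lost).
    N13: 70+31 = 101 > 90
    N26: 50+31 = 81 ≤ 120
  N15 sheds 133 MW: no online neighbours, lost.
Round 3 — N13 trips offline.
  N13 sheds 101 MW to N26: 101 each.
    N26: 81+101 = 182 > 120
Round 4 — N26 trips offline.
  N26 sheds 182 MW: no online neighbours, lost.
No further trips.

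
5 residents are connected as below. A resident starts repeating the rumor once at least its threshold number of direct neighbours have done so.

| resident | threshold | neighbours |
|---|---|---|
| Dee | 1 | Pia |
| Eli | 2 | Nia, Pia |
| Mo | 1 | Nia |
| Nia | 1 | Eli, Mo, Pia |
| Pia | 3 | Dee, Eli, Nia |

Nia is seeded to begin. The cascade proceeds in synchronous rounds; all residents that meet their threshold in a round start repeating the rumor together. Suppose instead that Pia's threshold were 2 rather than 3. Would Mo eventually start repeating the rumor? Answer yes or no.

yes

With Pia's threshold at 2:
Round 1 — Nia starts repeating the rumor (initial).
Round 2 — checking thresholds:
  Eli: 1 of 2 neighbours < 2, not yet.
  Mo: 1 of 1 neighbours ≥ 1, starts repeating the rumor.
  Pia: 1 of 3 neighbours < 2, not yet.
Round 3 — no new spreads; cascade stops.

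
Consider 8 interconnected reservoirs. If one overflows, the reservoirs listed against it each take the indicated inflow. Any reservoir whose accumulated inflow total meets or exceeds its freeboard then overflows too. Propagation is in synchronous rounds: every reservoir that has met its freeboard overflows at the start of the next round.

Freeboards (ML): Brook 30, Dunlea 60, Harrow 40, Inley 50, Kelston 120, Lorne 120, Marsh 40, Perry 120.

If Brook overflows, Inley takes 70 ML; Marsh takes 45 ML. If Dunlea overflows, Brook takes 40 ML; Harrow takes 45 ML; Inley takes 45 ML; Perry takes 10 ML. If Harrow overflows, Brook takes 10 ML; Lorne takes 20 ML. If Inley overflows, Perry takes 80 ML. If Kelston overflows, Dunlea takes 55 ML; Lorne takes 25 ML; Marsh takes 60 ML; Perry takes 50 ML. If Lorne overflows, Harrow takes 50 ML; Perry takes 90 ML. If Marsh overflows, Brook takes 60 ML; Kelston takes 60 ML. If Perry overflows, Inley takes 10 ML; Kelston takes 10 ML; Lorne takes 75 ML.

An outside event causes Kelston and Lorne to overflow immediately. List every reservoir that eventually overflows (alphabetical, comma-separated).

Brook, Harrow, Inley, Kelston, Lorne, Marsh, Perry

Round 1 — Kelston, Lorne overflow (initial).
  Dunlea: +55 → 55 < 60
  Harrow: +50 → 50 ≥ 40
  Marsh: +60 → 60 ≥ 40
  Perry: +50+90 → 140 ≥ 120
Round 2 — Harrow, Marsh, Perry overflow.
  Brook: +10+60 → 70 ≥ 30
  Inley: +10 → 10 < 50
Round 3 — Brook overflows.
  Inley: +70 → 80 ≥ 50
Round 4 — Inley overflows.
No further overflows.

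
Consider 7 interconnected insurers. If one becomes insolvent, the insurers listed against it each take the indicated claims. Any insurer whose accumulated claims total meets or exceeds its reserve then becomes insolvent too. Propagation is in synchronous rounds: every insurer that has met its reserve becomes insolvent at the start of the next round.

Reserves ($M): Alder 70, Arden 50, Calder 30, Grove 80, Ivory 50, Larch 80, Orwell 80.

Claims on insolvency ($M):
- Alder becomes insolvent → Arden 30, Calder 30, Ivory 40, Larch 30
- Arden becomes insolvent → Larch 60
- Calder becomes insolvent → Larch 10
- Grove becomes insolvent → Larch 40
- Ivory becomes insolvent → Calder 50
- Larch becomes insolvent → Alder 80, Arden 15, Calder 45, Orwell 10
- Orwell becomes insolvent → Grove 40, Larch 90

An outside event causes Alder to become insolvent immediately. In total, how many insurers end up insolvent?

2

Round 1 — Alder becomes insolvent (initial).
  Arden: +30 → 30 < 50
  Calder: +30 → 30 ≥ 30
  Ivory: +40 → 40 < 50
  Larch: +30 → 30 < 80
Round 2 — Calder becomes insolvent.
  Larch: +10 → 40 < 80
No further insolvencies.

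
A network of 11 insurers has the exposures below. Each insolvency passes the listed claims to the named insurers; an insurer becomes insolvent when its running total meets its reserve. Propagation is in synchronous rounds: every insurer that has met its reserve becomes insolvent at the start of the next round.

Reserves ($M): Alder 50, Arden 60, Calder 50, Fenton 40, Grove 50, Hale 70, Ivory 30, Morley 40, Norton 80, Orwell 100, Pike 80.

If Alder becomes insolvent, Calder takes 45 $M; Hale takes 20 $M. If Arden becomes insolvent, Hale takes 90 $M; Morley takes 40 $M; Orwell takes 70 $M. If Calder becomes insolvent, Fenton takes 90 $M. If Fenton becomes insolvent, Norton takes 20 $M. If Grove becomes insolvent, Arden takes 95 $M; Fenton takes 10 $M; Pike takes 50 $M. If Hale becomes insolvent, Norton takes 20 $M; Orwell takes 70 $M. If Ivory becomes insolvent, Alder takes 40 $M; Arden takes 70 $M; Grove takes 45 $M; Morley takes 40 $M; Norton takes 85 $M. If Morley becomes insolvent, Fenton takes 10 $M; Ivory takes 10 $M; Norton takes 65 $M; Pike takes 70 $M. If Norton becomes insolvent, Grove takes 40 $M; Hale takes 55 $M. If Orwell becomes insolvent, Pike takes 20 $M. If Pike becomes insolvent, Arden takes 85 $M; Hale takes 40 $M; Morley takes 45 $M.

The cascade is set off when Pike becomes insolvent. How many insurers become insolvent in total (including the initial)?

6

Round 1 — Pike becomes insolvent (initial).
  Arden: +85 → 85 ≥ 60
  Hale: +40 → 40 < 70
  Morley: +45 → 45 ≥ 40
Round 2 — Arden, Morley become insolvent.
  Fenton: +10 → 10 < 40
  Hale: +90 → 130 ≥ 70
  Ivory: +10 → 10 < 30
  Norton: +65 → 65 < 80
  Orwell: +70 → 70 < 100
Round 3 — Hale becomes insolvent.
  Norton: +20 → 85 ≥ 80
  Orwell: +70 → 140 ≥ 100
Round 4 — Norton, Orwell become insolvent.
  Grove: +40 → 40 < 50
No further insolvencies.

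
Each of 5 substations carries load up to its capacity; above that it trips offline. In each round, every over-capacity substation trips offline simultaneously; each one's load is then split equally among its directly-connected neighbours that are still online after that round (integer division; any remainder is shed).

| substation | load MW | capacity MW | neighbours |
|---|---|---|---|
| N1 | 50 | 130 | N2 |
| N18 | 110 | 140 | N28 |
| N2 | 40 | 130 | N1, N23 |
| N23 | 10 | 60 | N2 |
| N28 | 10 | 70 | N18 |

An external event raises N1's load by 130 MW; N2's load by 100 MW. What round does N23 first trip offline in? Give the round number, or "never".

2

Round 1 — N1 at 180 > 130; N2 at 140 > 130. N1, N2 trip offline.
  N1 sheds 180 MW: no online neighbours, lost.
  N2 sheds 140 MW to N23: 140 each.
    N23: 10+140 = 150 > 60
Round 2 — N23 trips offline.
  N23 sheds 150 MW: no online neighbours, lost.
No further trips.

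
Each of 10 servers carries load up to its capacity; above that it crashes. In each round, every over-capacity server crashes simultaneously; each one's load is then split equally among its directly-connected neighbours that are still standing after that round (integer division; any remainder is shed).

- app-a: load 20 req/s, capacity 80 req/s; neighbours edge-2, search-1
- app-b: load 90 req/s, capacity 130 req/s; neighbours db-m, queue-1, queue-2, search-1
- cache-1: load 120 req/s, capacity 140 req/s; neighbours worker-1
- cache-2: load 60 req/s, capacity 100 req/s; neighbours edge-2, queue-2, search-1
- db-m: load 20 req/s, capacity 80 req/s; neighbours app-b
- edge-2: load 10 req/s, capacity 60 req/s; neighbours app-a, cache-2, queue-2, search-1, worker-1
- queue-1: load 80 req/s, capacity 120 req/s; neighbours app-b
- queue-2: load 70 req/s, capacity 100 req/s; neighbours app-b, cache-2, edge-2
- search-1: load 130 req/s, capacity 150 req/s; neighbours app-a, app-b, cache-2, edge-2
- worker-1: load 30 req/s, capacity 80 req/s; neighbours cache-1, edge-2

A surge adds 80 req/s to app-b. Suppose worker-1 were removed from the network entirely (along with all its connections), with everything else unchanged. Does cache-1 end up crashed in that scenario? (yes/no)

With worker-1 removed:
Round 1 — app-b at 170 > 130. app-b crashes.
  app-b sheds 170 req/s to db-m, queue-1, queue-2, search-1: 42 each (2 lost).
    db-m: 20+42 = 62 ≤ 80
    queue-1: 80+42 = 122 > 120
    queue-2: 70+42 = 112 > 100
    search-1: 130+42 = 172 > 150
Round 2 — queue-1, queue-2, search-1 crash.
  queue-1 sheds 122 req/s: no online neighbours, lost.
  queue-2 sheds 112 req/s to cache-2, edge-2: 56 each.
    cache-2: 60+56 = 116 > 100
    edge-2: 10+56 = 66 > 60
  search-1 sheds 172 req/s to app-a, cache-2, edge-2: 57 each (1 lost).
    app-a: 20+57 = 77 ≤ 80
    cache-2: 116+57 = 173 > 100
    edge-2: 66+57 = 123 > 60
Round 3 — cache-2, edge-2 crash.
  cache-2 sheds 173 req/s: no online neighbours, lost.
  edge-2 sheds 123 req/s to app-a: 123 each.
    app-a: 77+123 = 200 > 80
Round 4 — app-a crashes.
  app-a sheds 200 req/s: no online neighbours, lost.
No further crashes.

no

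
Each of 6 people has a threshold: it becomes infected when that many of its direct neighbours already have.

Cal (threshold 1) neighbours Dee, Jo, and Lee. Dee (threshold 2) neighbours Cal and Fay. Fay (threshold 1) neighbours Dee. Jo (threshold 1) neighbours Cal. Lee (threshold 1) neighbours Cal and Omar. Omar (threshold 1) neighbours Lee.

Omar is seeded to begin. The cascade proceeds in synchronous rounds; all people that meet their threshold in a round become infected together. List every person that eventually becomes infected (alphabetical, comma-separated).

Round 1 — Omar becomes infected (initial).
Round 2 — checking thresholds:
  Lee: 1 of 2 neighbours ≥ 1, becomes infected.
Round 3 — checking thresholds:
  Cal: 1 of 3 neighbours ≥ 1, becomes infected.
Round 4 — checking thresholds:
  Dee: 1 of 2 neighbours < 2, not yet.
  Jo: 1 of 1 neighbours ≥ 1, becomes infected.
Round 5 — no new infections; cascade stops.

Cal, Jo, Lee, Omar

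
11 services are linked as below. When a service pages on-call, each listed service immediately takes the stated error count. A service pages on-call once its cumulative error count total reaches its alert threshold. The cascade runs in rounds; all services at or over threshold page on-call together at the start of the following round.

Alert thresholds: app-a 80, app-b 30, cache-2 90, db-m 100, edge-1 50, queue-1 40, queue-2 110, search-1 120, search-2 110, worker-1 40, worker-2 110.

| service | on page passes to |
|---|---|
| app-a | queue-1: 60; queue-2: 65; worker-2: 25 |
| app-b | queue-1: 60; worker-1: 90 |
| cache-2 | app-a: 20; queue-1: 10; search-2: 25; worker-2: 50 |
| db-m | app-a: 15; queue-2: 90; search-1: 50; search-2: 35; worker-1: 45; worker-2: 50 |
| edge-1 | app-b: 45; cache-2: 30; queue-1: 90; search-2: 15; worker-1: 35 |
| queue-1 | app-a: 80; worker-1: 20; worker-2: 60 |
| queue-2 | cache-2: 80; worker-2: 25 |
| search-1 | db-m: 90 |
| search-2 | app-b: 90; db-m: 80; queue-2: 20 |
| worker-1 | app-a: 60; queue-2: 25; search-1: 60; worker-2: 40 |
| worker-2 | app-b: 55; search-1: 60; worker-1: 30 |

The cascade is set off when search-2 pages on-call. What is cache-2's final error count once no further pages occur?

Round 1 — search-2 pages on-call (initial).
  app-b: +90 → 90 ≥ 30
  db-m: +80 → 80 < 100
  queue-2: +20 → 20 < 110
Round 2 — app-b pages on-call.
  queue-1: +60 → 60 ≥ 40
  worker-1: +90 → 90 ≥ 40
Round 3 — queue-1, worker-1 page on-call.
  app-a: +80+60 → 140 ≥ 80
  queue-2: +25 → 45 < 110
  search-1: +60 → 60 < 120
  worker-2: +60+40 → 100 < 110
Round 4 — app-a pages on-call.
  queue-2: +65 → 110 ≥ 110
  worker-2: +25 → 125 ≥ 110
Round 5 — queue-2, worker-2 page on-call.
  cache-2: +80 → 80 < 90
  search-1: +60 → 120 ≥ 120
Round 6 — search-1 pages on-call.
  db-m: +90 → 170 ≥ 100
Round 7 — db-m pages on-call.
No further pages.

80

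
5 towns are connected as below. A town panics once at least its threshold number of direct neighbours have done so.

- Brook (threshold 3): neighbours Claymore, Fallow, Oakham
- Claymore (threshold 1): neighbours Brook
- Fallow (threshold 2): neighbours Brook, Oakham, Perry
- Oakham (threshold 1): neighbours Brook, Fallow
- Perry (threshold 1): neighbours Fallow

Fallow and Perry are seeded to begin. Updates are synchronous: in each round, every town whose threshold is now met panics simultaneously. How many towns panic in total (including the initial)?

3

Round 1 — Fallow, Perry panic (initial).
Round 2 — checking thresholds:
  Brook: 1 of 3 neighbours < 3, holds.
  Oakham: 1 of 2 neighbours ≥ 1, panics.
Round 3 — no new panics; cascade stops.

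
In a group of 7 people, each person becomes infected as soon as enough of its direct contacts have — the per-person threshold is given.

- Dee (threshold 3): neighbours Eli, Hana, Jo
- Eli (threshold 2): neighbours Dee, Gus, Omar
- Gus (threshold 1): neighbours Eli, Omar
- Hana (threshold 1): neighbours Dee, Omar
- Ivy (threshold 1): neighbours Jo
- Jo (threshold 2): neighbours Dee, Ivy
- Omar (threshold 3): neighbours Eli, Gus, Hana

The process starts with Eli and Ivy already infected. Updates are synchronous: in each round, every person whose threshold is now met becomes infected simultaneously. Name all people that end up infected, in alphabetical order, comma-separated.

Round 1 — Eli, Ivy become infected (initial).
Round 2 — checking thresholds:
  Dee: 1 of 3 neighbours < 3, below threshold.
  Gus: 1 of 2 neighbours ≥ 1, becomes infected.
  Jo: 1 of 2 neighbours < 2, below threshold.
  Omar: 1 of 3 neighbours < 3, below threshold.
Round 3 — no new infections; cascade stops.

Eli, Gus, Ivy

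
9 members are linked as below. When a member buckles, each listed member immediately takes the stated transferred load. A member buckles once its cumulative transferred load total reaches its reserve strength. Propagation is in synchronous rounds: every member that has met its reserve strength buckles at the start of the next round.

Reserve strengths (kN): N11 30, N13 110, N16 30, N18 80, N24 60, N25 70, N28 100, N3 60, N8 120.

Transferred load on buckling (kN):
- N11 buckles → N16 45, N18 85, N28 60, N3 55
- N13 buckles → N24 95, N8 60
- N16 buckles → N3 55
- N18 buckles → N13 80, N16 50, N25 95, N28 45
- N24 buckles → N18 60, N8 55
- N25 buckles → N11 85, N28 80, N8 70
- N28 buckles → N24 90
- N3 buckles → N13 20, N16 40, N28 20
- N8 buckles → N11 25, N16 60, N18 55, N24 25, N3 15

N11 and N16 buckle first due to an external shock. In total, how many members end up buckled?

Round 1 — N11, N16 buckle (initial).
  N18: +85 → 85 ≥ 80
  N28: +60 → 60 < 100
  N3: +55+55 → 110 ≥ 60
Round 2 — N18, N3 buckle.
  N13: +80+20 → 100 < 110
  N25: +95 → 95 ≥ 70
  N28: +45+20 → 125 ≥ 100
Round 3 — N25, N28 buckle.
  N24: +90 → 90 ≥ 60
  N8: +70 → 70 < 120
Round 4 — N24 buckles.
  N8: +55 → 125 ≥ 120
Round 5 — N8 buckles.
No further bucklings.

8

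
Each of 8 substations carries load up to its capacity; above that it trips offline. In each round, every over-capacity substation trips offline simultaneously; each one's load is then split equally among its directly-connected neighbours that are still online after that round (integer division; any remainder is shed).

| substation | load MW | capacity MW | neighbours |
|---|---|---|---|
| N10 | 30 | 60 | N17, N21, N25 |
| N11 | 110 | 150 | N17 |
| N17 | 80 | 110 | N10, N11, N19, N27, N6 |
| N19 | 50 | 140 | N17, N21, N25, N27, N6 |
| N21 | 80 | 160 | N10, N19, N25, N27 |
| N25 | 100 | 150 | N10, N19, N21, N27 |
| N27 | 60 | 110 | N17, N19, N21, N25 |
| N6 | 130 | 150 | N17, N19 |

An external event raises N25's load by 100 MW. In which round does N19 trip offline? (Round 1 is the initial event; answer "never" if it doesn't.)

4

Round 1 — N25 at 200 > 150. N25 trips offline.
  N25 sheds 200 MW to N10, N19, N21, N27: 50 each.
    N10: 30+50 = 80 > 60
    N19: 50+50 = 100 ≤ 140
    N21: 80+50 = 130 ≤ 160
    N27: 60+50 = 110 ≤ 110
Round 2 — N10 trips offline.
  N10 sheds 80 MW to N17, N21: 40 each.
    N17: 80+40 = 120 > 110
    N21: 130+40 = 170 > 160
Round 3 — N17, N21 trip offline.
  N17 sheds 120 MW to N11, N19, N27, N6: 30 each.
    N11: 110+30 = 140 ≤ 150
    N19: 100+30 = 130 ≤ 140
    N27: 110+30 = 140 > 110
    N6: 130+30 = 160 > 150
  N21 sheds 170 MW to N19, N27: 85 each.
    N19: 130+85 = 215 > 140
    N27: 140+85 = 225 > 110
Round 4 — N19, N27, N6 trip offline.
  N19 sheds 215 MW: no online neighbours, lost.
  N27 sheds 225 MW: no online neighbours, lost.
  N6 sheds 160 MW: no online neighbours, lost.
No further trips.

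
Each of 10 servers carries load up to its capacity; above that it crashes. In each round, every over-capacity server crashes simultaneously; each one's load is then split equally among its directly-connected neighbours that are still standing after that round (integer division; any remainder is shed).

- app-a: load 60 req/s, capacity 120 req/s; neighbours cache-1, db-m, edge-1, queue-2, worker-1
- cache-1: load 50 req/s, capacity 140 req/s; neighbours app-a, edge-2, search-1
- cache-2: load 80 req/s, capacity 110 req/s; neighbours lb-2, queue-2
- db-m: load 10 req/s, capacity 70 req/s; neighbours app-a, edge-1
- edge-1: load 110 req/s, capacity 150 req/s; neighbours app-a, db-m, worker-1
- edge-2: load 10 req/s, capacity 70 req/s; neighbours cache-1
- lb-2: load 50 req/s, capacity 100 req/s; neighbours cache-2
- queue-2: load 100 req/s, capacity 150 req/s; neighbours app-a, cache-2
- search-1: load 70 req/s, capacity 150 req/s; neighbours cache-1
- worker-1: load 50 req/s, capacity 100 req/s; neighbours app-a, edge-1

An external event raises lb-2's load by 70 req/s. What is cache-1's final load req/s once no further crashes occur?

140

Round 1 — lb-2 at 120 > 100. lb-2 crashes.
  lb-2 sheds 120 req/s to cache-2: 120 each.
    cache-2: 80+120 = 200 > 110
Round 2 — cache-2 crashes.
  cache-2 sheds 200 req/s to queue-2: 200 each.
    queue-2: 100+200 = 300 > 150
Round 3 — queue-2 crashes.
  queue-2 sheds 300 req/s to app-a: 300 each.
    app-a: 60+300 = 360 > 120
Round 4 — app-a crashes.
  app-a sheds 360 req/s to cache-1, db-m, edge-1, worker-1: 90 each.
    cache-1: 50+90 = 140 ≤ 140
    db-m: 10+90 = 100 > 70
    edge-1: 110+90 = 200 > 150
    worker-1: 50+90 = 140 > 100
Round 5 — db-m, edge-1, worker-1 crash.
  db-m sheds 100 req/s: no online neighbours, lost.
  edge-1 sheds 200 req/s: no online neighbours, lost.
  worker-1 sheds 140 req/s: no online neighbours, lost.
No further crashes.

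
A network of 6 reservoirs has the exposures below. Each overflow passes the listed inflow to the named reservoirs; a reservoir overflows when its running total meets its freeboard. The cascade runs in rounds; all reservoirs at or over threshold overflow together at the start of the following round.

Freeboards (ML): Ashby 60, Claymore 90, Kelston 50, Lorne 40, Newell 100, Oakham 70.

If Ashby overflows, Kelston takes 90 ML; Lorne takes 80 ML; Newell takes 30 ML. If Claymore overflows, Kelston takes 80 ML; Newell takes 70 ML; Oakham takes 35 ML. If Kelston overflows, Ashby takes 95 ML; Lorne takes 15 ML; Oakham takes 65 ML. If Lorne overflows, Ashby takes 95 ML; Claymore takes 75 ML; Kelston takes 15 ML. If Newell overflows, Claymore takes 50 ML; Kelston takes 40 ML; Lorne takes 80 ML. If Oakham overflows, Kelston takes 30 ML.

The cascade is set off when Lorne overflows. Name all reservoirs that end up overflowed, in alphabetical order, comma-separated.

Ashby, Kelston, Lorne

Round 1 — Lorne overflows (initial).
  Ashby: +95 → 95 ≥ 60
  Claymore: +75 → 75 < 90
  Kelston: +15 → 15 < 50
Round 2 — Ashby overflows.
  Kelston: +90 → 105 ≥ 50
  Newell: +30 → 30 < 100
Round 3 — Kelston overflows.
  Oakham: +65 → 65 < 70
No further overflows.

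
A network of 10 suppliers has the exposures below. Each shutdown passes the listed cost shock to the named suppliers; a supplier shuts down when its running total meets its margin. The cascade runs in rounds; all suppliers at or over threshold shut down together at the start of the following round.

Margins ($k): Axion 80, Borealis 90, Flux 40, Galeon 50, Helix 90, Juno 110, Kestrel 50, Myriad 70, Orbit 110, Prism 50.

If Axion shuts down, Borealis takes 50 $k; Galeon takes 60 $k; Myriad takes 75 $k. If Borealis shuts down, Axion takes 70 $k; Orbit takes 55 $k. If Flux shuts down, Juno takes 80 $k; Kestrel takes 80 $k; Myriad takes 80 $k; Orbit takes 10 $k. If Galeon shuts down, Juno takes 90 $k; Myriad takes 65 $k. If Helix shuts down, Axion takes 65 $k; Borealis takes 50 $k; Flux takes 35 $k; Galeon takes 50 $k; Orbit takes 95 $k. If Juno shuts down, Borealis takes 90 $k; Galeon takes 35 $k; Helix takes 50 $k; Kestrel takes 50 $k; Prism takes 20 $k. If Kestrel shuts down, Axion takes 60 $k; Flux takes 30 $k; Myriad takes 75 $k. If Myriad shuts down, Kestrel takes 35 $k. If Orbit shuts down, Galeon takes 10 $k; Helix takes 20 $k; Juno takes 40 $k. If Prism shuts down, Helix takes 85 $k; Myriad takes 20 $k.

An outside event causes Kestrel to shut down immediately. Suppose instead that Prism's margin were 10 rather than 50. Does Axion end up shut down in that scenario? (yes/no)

no

With Prism's margin at 10:
Round 1 — Kestrel shuts down (initial).
  Axion: +60 → 60 < 80
  Flux: +30 → 30 < 40
  Myriad: +75 → 75 ≥ 70
Round 2 — Myriad shuts down.
No further shutdowns.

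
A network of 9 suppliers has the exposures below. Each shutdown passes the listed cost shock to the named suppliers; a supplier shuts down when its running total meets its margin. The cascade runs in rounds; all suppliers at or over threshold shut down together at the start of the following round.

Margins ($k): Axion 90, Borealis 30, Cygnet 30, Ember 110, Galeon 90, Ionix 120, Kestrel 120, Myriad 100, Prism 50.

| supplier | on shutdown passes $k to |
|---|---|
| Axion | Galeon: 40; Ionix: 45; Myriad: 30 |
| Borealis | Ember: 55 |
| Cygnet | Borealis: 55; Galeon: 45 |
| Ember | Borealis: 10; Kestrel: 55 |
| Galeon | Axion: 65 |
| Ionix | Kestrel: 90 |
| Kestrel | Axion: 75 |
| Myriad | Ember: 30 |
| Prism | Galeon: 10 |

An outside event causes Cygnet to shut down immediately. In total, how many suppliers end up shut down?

2

Round 1 — Cygnet shuts down (initial).
  Borealis: +55 → 55 ≥ 30
  Galeon: +45 → 45 < 90
Round 2 — Borealis shuts down.
  Ember: +55 → 55 < 110
No further shutdowns.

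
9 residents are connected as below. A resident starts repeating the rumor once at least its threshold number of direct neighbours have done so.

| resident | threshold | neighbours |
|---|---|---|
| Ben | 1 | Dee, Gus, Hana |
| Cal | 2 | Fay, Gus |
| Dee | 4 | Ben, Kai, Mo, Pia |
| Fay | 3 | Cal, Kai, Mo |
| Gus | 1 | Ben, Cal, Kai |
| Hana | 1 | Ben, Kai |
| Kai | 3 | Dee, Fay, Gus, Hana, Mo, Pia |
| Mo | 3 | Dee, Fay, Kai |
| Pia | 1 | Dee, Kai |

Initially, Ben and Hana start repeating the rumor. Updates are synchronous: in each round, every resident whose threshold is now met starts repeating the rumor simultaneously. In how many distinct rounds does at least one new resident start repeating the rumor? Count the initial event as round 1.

2

Round 1 — Ben, Hana start repeating the rumor (initial).
Round 2 — checking thresholds:
  Dee: 1 of 4 neighbours < 4, holds.
  Gus: 1 of 3 neighbours ≥ 1, starts repeating the rumor.
  Kai: 1 of 6 neighbours < 3, holds.
Round 3 — no new spreads; cascade stops.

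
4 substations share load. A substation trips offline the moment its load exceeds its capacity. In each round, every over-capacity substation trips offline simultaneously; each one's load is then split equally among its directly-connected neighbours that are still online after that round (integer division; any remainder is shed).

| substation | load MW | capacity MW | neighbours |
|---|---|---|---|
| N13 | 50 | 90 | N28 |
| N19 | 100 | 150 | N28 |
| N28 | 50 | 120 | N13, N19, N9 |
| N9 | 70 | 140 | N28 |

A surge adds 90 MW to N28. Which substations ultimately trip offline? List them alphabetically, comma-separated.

N13, N28

Round 1 — N28 at 140 > 120. N28 trips offline.
  N28 sheds 140 MW to N13, N19, N9: 46 each (2 lost).
    N13: 50+46 = 96 > 90
    N19: 100+46 = 146 ≤ 150
    N9: 70+46 = 116 ≤ 140
Round 2 — N13 trips offline.
  N13 sheds 96 MW: no online neighbours, lost.
No further trips.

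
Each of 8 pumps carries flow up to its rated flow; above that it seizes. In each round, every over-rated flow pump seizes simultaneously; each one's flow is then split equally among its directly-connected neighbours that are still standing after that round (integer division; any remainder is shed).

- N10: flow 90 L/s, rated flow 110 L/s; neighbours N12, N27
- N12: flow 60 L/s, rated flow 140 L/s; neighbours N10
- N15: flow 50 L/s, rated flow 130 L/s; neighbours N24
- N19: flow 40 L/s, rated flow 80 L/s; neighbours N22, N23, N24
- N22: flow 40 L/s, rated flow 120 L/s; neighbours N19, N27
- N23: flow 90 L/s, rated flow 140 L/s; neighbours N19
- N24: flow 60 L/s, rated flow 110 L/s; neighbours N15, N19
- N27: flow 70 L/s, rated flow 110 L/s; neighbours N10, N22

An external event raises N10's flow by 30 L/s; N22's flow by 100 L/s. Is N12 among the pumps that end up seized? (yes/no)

no

Round 1 — N10 at 120 > 110; N22 at 140 > 120. N10, N22 seize.
  N10 sheds 120 L/s to N12, N27: 60 each.
    N12: 60+60 = 120 ≤ 140
    N27: 70+60 = 130 > 110
  N22 sheds 140 L/s to N19, N27: 70 each.
    N19: 40+70 = 110 > 80
    N27: 130+70 = 200 > 110
Round 2 — N19, N27 seize.
  N19 sheds 110 L/s to N23, N24: 55 each.
    N23: 90+55 = 145 > 140
    N24: 60+55 = 115 > 110
  N27 sheds 200 L/s: no online neighbours, lost.
Round 3 — N23, N24 seize.
  N23 sheds 145 L/s: no online neighbours, lost.
  N24 sheds 115 L/s to N15: 115 each.
    N15: 50+115 = 165 > 130
Round 4 — N15 seizes.
  N15 sheds 165 L/s: no online neighbours, lost.
No further seizures.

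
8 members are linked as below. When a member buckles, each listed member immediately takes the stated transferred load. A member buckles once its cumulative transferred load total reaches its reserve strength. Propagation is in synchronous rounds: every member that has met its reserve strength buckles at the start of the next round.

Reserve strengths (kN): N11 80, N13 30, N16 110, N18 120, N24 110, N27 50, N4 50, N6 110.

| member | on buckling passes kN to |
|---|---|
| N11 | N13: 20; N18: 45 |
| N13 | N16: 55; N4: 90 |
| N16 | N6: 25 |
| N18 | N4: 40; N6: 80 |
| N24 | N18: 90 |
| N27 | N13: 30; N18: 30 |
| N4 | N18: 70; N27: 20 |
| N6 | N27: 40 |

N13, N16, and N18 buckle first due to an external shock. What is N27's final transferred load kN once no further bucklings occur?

Round 1 — N13, N16, N18 buckle (initial).
  N4: +90+40 → 130 ≥ 50
  N6: +25+80 → 105 < 110
Round 2 — N4 buckles.
  N27: +20 → 20 < 50
No further bucklings.

20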